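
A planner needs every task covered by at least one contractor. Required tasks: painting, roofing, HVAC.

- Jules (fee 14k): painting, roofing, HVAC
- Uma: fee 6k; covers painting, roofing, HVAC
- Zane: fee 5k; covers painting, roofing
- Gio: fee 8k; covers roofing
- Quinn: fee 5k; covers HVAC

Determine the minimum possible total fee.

This is an integer covering problem.
Uma alone covers painting, roofing, HVAC — every task.
Total fee: 6.
No cover costs less than 6.

6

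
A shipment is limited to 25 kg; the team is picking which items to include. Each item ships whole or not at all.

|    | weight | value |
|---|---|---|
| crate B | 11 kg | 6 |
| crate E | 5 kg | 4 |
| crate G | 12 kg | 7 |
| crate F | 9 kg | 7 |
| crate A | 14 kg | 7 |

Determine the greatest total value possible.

Treat it as a binary knapsack problem.
crate B + crate E + crate F: weight 11 + 5 + 9 = 25 ≤ 25, value 6 + 4 + 7 = 17.
crate G + crate F: weight 12 + 9 = 21 ≤ 25, value 7 + 7 = 14.
crate F + crate A: weight 9 + 14 = 23 ≤ 25, value 7 + 7 = 14.
Best is crate B, crate E, and crate F with total value 17.

17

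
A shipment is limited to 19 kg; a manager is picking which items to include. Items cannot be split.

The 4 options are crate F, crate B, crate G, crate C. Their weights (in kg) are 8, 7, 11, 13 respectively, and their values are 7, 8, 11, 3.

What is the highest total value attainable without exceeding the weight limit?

This is an integer program with binary decision variables.
Allowing fractional choices, the relaxed optimum would be about 19.9, but items are indivisible.
crate B + crate G: weight 7 + 11 = 18 ≤ 19, value 8 + 11 = 19.
crate F + crate G: weight 8 + 11 = 19 ≤ 19, value 7 + 11 = 18.
Best is crate B and crate G with total value 19.

19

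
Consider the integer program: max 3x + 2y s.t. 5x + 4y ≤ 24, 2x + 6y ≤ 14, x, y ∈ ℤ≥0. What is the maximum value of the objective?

14

Relaxing integrality, the LP optimum is 14.40 at (x,y) = (4.8, 0), which is not an integer point.
(x,y)=(4,1): 5·4+4·1=24≤24, 2·4+6·1=14≤14, objective 14.
(x,y)=(4,0): 5·4+4·0=20≤24, 2·4+6·0=8≤14, objective 12.
(x,y)=(3,1): 5·3+4·1=19≤24, 2·3+6·1=12≤14, objective 11.
The best lattice point is (4,1), giving 14.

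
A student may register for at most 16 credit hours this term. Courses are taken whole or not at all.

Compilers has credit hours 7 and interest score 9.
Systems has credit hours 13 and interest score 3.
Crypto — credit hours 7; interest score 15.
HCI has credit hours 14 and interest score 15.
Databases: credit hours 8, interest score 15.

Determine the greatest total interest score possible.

30

Allowing fractional choices, the relaxed optimum would be about 31.3, but courses are indivisible.
Compilers + Crypto: credit hours 7 + 7 = 14 ≤ 16, interest score 9 + 15 = 24.
Crypto + Databases: credit hours 7 + 8 = 15 ≤ 16, interest score 15 + 15 = 30.
Compilers + Databases: credit hours 7 + 8 = 15 ≤ 16, interest score 9 + 15 = 24.
Best is Crypto and Databases with total interest score 30.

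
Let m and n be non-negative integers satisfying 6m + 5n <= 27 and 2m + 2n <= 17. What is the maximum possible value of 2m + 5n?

25

(m,n)=(0,5) is feasible, giving 25.
(m,n)=(1,4) is feasible, giving 22.
(m,n)=(0,4) is feasible, giving 20.
No feasible integer point exceeds 25.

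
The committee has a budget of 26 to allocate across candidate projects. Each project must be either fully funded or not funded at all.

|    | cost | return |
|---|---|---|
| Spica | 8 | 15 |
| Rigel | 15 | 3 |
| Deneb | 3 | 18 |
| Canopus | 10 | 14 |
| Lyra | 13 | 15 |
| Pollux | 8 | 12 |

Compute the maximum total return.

48

This is an integer program with binary decision variables.
Deneb + Canopus + Lyra: cost 3 + 10 + 13 = 26 ≤ 26, return 18 + 14 + 15 = 47.
Spica + Deneb + Lyra: cost 8 + 3 + 13 = 24 ≤ 26, return 15 + 18 + 15 = 48.
Spica + Deneb + Canopus: cost 8 + 3 + 10 = 21 ≤ 26, return 15 + 18 + 14 = 47.
Best is Spica, Deneb, and Lyra with total return 48.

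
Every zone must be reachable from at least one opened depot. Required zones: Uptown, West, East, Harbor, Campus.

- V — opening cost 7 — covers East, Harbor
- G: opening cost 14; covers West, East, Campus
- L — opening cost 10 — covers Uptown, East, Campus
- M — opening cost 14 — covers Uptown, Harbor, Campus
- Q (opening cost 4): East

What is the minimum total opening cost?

The greedy cost-per-new-zone heuristic would pick L, V, and G for 31, but a cheaper cover exists.
Choose G and M: together they cover Uptown, West, East, Harbor, Campus — every zone.
Total opening cost: 14 + 14 = 28.
No cover costs less than 28.

28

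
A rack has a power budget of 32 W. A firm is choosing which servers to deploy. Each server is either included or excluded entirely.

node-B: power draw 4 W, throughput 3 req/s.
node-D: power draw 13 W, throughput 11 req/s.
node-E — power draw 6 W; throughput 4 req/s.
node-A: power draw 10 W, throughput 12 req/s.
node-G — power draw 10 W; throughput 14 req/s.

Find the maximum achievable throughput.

33

Allowing fractional choices, the relaxed optimum would be about 36.2, but servers are indivisible.
node-E + node-A + node-G: power draw 6 + 10 + 10 = 26 ≤ 32, throughput 4 + 12 + 14 = 30.
node-B + node-A + node-G: power draw 4 + 10 + 10 = 24 ≤ 32, throughput 3 + 12 + 14 = 29.
node-B + node-E + node-A + node-G: power draw 4 + 6 + 10 + 10 = 30 ≤ 32, throughput 3 + 4 + 12 + 14 = 33.
Best is node-B, node-E, node-A, and node-G with total throughput 33.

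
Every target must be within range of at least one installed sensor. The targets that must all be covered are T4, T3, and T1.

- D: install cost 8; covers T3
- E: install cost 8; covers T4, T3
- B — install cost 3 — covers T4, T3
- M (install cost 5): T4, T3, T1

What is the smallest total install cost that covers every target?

5

The greedy cost-per-new-target heuristic would pick B and M for 8, but a cheaper cover exists.
M alone covers T4, T3, T1 — every target.
Total install cost: 5.
No cover costs less than 5.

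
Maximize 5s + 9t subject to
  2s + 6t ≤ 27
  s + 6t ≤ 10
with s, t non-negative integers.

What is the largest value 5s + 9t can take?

(s,t)=(10,0): 2·10+6·0=20≤27, 1·10+6·0=10≤10, objective 50.
(s,t)=(9,0): 2·9+6·0=18≤27, 1·9+6·0=9≤10, objective 45.
No feasible integer point exceeds 50.

50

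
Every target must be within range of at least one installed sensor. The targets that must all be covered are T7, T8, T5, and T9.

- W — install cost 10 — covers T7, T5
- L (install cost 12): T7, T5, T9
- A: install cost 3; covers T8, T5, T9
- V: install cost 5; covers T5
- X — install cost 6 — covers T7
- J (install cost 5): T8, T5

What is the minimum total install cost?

Choose A and X: together they cover T7, T8, T5, T9 — every target.
Total install cost: 3 + 6 = 9.

9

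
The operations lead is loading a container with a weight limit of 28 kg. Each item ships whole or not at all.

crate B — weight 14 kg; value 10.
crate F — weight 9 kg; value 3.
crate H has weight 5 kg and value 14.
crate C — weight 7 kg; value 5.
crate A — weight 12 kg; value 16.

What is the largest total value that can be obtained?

Take crate H, crate C, and crate A: weight 5 + 7 + 12 = 24 ≤ 28, value 14 + 5 + 16 = 35.
No other feasible combination does better.

35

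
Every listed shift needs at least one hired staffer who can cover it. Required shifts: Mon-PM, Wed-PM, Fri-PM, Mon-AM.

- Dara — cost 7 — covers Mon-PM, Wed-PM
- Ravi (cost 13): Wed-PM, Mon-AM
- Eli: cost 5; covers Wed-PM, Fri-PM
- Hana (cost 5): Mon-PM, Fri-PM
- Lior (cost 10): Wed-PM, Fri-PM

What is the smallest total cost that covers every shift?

The greedy cost-per-new-shift heuristic would pick Eli, Hana, and Ravi for 23, but a cheaper cover exists.
Choose Ravi and Hana: together they cover Mon-PM, Wed-PM, Fri-PM, Mon-AM — every shift.
Total cost: 13 + 5 = 18.
No cover costs less than 18.

18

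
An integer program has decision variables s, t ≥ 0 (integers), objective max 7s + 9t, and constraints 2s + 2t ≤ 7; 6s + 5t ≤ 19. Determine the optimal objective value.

Relaxing integrality, the LP optimum is 31.50 at (s,t) = (0, 3.5), which is not an integer point.
(s,t)=(0,3): 2·0+2·3=6≤7, 6·0+5·3=15≤19, objective 27.
(s,t)=(1,2): 2·1+2·2=6≤7, 6·1+5·2=16≤19, objective 25.
(s,t)=(0,2): 2·0+2·2=4≤7, 6·0+5·2=10≤19, objective 18.
No feasible integer point exceeds 27.

27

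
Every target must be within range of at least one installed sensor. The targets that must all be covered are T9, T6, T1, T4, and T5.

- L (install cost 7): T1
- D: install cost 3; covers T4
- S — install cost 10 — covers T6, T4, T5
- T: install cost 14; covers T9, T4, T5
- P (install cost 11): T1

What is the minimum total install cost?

The greedy cost-per-new-target heuristic would pick D, S, L, and T for 34, but a cheaper cover exists.
Choose L, S, and T: together they cover T9, T6, T1, T4, T5 — every target.
Total install cost: 7 + 10 + 14 = 31.
No cover costs less than 31.

31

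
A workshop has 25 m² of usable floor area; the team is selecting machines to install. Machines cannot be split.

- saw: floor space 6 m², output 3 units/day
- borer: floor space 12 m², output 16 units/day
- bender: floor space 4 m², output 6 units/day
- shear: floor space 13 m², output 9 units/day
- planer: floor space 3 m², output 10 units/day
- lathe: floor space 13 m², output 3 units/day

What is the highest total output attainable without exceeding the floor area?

35

saw + borer + bender + planer: floor space 6 + 12 + 4 + 3 = 25 ≤ 25, output 3 + 16 + 6 + 10 = 35.
saw + borer + planer: floor space 6 + 12 + 3 = 21 ≤ 25, output 3 + 16 + 10 = 29.
borer + bender + planer: floor space 12 + 4 + 3 = 19 ≤ 25, output 16 + 6 + 10 = 32.
Best is saw, borer, bender, and planer with total output 35.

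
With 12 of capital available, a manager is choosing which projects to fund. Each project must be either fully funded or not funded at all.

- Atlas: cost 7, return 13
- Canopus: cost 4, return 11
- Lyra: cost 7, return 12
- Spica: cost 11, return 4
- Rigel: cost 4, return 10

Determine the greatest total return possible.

24

Allowing fractional choices, the relaxed optimum would be about 28.4, but projects are indivisible.
Atlas + Rigel: cost 7 + 4 = 11 ≤ 12, return 13 + 10 = 23.
Atlas + Canopus: cost 7 + 4 = 11 ≤ 12, return 13 + 11 = 24.
Canopus + Lyra: cost 4 + 7 = 11 ≤ 12, return 11 + 12 = 23.
Best is Atlas and Canopus with total return 24.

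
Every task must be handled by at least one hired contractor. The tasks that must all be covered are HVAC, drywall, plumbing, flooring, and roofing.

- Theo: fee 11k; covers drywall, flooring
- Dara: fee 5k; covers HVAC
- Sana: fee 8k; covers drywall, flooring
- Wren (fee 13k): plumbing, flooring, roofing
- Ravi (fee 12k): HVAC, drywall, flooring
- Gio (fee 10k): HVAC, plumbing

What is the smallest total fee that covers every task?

25

This is a weighted set-cover instance.
The greedy cost-per-new-task heuristic would pick Sana, Dara, and Wren for 26, but a cheaper cover exists.
Choose Wren and Ravi: together they cover HVAC, drywall, plumbing, flooring, roofing — every task.
Total fee: 13 + 12 = 25.
No cover costs less than 25.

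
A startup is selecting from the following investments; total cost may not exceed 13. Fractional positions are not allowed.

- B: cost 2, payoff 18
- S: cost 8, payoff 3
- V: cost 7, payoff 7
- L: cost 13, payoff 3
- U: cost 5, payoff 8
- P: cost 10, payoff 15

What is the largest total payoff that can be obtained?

33

Take B and P: cost 2 + 10 = 12 ≤ 13, payoff 18 + 15 = 33.
No other feasible combination does better.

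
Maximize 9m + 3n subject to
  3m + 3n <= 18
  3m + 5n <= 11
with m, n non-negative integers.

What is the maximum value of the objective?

27

(m,n)=(3,0) is feasible, giving 27.
(m,n)=(2,1) is feasible, giving 21.
(m,n)=(2,0) is feasible, giving 18.
No feasible integer point exceeds 27.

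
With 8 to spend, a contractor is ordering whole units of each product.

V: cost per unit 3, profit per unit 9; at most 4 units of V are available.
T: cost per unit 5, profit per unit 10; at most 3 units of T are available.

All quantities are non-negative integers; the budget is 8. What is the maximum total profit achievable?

2×V: cost 6 ≤ 8, profit 2·9 = 18.
1×V and 1×T: cost 8 ≤ 8, profit 1·9 + 1·10 = 19.
Best is 19.

19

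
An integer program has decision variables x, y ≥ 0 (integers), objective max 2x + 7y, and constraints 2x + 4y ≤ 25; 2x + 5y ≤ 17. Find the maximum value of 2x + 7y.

23

The continuous relaxation peaks at (0, 3.4) with value 23.80; rounding to a feasible lattice point costs some objective.
(x,y)=(1,3): 2·1+4·3=14≤25, 2·1+5·3=17≤17, objective 23.
(x,y)=(0,3): 2·0+4·3=12≤25, 2·0+5·3=15≤17, objective 21.
(x,y)=(2,2): 2·2+4·2=12≤25, 2·2+5·2=14≤17, objective 18.
Maximum is 23 at (x,y)=(1,3).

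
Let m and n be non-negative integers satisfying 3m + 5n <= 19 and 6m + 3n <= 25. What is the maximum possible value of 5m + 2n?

The continuous relaxation peaks at (4.17, 0) with value 20.83; rounding to a feasible lattice point costs some objective.
(m,n)=(4,0): 3·4+5·0=12≤19, 6·4+3·0=24≤25, objective 20.
(m,n)=(3,1): 3·3+5·1=14≤19, 6·3+3·1=21≤25, objective 17.
Maximum is 20 at (m,n)=(4,0).

20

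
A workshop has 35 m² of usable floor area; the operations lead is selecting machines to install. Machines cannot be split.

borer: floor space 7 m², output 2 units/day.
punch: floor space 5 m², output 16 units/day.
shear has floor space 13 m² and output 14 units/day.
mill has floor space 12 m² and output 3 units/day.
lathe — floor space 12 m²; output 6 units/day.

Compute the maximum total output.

Allowing fractional choices, the relaxed optimum would be about 37.4, but machines are indivisible.
punch + shear + mill: floor space 5 + 13 + 12 = 30 ≤ 35, output 16 + 14 + 3 = 33.
borer + punch + shear: floor space 7 + 5 + 13 = 25 ≤ 35, output 2 + 16 + 14 = 32.
punch + shear + lathe: floor space 5 + 13 + 12 = 30 ≤ 35, output 16 + 14 + 6 = 36.
Best is punch, shear, and lathe with total output 36.

36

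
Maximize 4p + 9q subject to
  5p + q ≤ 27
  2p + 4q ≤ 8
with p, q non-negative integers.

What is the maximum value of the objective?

18

(p,q)=(0,2) is feasible, giving 18.
(p,q)=(1,1) is feasible, giving 13.
(p,q)=(0,1) is feasible, giving 9.
The best lattice point is (0,2), giving 18.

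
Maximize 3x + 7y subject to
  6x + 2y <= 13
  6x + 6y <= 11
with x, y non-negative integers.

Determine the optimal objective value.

The continuous relaxation peaks at (0, 1.83) with value 12.83; rounding to a feasible lattice point costs some objective.
(x,y)=(0,1) is feasible, giving 7.
(x,y)=(1,0) is feasible, giving 3.
(x,y)=(0,0) is feasible, giving 0.
Maximum is 7 at (x,y)=(0,1).

7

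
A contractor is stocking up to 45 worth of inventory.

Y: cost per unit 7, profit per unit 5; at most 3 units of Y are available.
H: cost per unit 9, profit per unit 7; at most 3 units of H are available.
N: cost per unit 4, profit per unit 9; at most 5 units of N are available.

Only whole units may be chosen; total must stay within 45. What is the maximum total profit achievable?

This is a bounded integer knapsack.
Take 1×Y, 2×H, and 5×N: cost 45 ≤ 45, profit 1·5 + 2·7 + 5·9 = 64.
N has the best ratio (9/4) and is taken to its limit of 5; remaining capacity is filled optimally with the others.

64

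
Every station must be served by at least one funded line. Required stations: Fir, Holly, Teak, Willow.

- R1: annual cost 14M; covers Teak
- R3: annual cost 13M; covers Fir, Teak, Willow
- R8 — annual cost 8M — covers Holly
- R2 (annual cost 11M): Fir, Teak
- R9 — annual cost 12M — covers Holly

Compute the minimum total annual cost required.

Choose R3 and R8: together they cover Fir, Holly, Teak, Willow — every station.
Total annual cost: 13 + 8 = 21.
No cover costs less than 21.

21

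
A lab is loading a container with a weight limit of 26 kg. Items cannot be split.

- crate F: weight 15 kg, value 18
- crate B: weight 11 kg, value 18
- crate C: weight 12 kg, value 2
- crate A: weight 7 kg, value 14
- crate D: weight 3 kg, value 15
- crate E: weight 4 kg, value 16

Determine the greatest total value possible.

This is a 0-1 knapsack instance.
Allowing fractional choices, the relaxed optimum would be about 64.2, but items are indivisible.
crate B + crate A + crate D + crate E: weight 11 + 7 + 3 + 4 = 25 ≤ 26, value 18 + 14 + 15 + 16 = 63.
crate F + crate D + crate E: weight 15 + 3 + 4 = 22 ≤ 26, value 18 + 15 + 16 = 49.
crate B + crate D + crate E: weight 11 + 3 + 4 = 18 ≤ 26, value 18 + 15 + 16 = 49.
Best is crate B, crate A, crate D, and crate E with total value 63.

63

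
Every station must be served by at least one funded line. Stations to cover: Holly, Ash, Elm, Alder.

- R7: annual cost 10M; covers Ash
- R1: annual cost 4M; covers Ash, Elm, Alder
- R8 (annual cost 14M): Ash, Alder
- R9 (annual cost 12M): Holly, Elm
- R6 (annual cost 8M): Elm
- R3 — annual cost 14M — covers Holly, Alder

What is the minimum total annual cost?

16

Choose R1 and R9: together they cover Holly, Ash, Elm, Alder — every station.
Total annual cost: 4 + 12 = 16.
No cover costs less than 16.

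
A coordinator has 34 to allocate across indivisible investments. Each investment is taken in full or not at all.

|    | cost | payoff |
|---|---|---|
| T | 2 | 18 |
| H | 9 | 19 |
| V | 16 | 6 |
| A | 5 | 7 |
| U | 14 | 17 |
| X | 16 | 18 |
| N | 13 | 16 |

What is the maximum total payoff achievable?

62

Allowing fractional choices, the relaxed optimum would be about 66.1, but investments are indivisible.
T + H + A + N: cost 2 + 9 + 5 + 13 = 29 ≤ 34, payoff 18 + 19 + 7 + 16 = 60.
T + H + A + X: cost 2 + 9 + 5 + 16 = 32 ≤ 34, payoff 18 + 19 + 7 + 18 = 62.
T + H + A + U: cost 2 + 9 + 5 + 14 = 30 ≤ 34, payoff 18 + 19 + 7 + 17 = 61.
Best is T, H, A, and X with total payoff 62.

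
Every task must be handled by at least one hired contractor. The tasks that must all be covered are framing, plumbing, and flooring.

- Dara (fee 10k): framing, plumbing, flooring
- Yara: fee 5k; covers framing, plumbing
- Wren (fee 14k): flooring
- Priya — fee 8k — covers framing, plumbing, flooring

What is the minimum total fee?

Priya alone covers framing, plumbing, flooring — every task.
Total fee: 8.

8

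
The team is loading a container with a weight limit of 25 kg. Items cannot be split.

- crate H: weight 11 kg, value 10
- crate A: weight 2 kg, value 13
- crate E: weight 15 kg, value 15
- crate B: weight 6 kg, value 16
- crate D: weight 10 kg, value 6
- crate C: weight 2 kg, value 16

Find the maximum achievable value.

crate A + crate B + crate D + crate C: weight 2 + 6 + 10 + 2 = 20 ≤ 25, value 13 + 16 + 6 + 16 = 51.
crate A + crate E + crate B + crate C: weight 2 + 15 + 6 + 2 = 25 ≤ 25, value 13 + 15 + 16 + 16 = 60.
crate H + crate A + crate B + crate C: weight 11 + 2 + 6 + 2 = 21 ≤ 25, value 10 + 13 + 16 + 16 = 55.
Best is crate A, crate E, crate B, and crate C with total value 60.

60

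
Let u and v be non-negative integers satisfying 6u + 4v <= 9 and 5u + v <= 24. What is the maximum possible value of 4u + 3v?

(u,v)=(0,2) is feasible, giving 6.
(u,v)=(0,1) is feasible, giving 3.
Maximum is 6 at (u,v)=(0,2).

6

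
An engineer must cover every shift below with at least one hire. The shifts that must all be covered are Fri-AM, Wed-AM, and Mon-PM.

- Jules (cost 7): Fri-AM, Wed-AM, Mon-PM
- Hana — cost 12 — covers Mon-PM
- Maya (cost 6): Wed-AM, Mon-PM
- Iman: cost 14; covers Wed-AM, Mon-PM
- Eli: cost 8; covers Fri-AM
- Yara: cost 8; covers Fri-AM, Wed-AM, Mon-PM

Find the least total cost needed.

Jules alone covers Fri-AM, Wed-AM, Mon-PM — every shift.
Total cost: 7.
No cover costs less than 7.

7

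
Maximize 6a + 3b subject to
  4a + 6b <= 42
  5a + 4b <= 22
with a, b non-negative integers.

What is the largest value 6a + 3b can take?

24

Relaxing integrality, the LP optimum is 26.40 at (a,b) = (4.4, 0), which is not an integer point.
(a,b)=(4,0): 4·4+6·0=16≤42, 5·4+4·0=20≤22, objective 24.
(a,b)=(3,1): 4·3+6·1=18≤42, 5·3+4·1=19≤22, objective 21.
(a,b)=(3,0): 4·3+6·0=12≤42, 5·3+4·0=15≤22, objective 18.
Maximum is 24 at (a,b)=(4,0).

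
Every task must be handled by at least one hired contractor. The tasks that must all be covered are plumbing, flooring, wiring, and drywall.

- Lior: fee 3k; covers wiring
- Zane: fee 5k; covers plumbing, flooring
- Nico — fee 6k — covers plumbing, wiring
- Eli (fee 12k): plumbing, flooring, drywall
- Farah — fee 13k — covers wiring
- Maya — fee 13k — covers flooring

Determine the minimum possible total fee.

15

The greedy cost-per-new-task heuristic would pick Zane, Lior, and Eli for 20, but a cheaper cover exists.
Choose Lior and Eli: together they cover plumbing, flooring, wiring, drywall — every task.
Total fee: 3 + 12 = 15.
No cover costs less than 15.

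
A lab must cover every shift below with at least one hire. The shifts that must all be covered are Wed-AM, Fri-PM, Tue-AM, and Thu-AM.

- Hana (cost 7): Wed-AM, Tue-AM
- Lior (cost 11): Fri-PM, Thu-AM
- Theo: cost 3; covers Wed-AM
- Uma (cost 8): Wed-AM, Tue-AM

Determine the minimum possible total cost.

18

The greedy cost-per-new-shift heuristic would pick Theo, Lior, and Hana for 21, but a cheaper cover exists.
Choose Hana and Lior: together they cover Wed-AM, Fri-PM, Tue-AM, Thu-AM — every shift.
Total cost: 7 + 11 = 18.
No cover costs less than 18.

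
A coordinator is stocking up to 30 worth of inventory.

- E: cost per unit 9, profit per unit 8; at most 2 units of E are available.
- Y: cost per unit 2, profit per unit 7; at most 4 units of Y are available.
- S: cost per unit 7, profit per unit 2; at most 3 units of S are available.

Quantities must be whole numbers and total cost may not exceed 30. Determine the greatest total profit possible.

44

1×E, 4×Y, and 1×S: cost 24 ≤ 30, profit 1·8 + 4·7 + 1·2 = 38.
2×E and 4×Y: cost 26 ≤ 30, profit 2·8 + 4·7 = 44.
Best is 44.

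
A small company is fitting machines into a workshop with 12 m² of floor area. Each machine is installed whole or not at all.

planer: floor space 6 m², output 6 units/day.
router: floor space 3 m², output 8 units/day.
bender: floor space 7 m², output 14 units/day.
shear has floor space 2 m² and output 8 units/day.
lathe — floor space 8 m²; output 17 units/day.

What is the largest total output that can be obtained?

30

Take router, bender, and shear: floor space 3 + 7 + 2 = 12 ≤ 12, output 8 + 14 + 8 = 30.
No other feasible combination does better.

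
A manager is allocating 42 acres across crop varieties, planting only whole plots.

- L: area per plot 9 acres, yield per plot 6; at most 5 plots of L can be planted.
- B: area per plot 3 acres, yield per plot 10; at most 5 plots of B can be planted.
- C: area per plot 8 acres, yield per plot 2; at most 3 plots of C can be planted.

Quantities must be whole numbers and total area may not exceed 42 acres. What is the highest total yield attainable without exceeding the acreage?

68

3×L and 5×B: area 42 ≤ 42, yield 3·6 + 5·10 = 68.
2×L, 5×B, and 1×C: area 41 ≤ 42, yield 2·6 + 5·10 + 1·2 = 64.
Best is 68.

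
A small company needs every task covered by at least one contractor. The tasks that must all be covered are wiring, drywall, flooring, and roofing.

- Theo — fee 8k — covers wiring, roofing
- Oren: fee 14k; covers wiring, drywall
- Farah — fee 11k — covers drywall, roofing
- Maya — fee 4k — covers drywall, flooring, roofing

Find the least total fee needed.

12

Choose Theo and Maya: together they cover wiring, drywall, flooring, roofing — every task.
Total fee: 8 + 4 = 12.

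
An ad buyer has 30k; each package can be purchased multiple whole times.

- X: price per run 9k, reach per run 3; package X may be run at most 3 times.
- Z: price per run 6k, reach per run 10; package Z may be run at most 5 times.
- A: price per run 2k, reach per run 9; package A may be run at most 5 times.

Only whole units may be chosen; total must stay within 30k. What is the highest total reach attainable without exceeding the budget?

A has the best ratio (9/2); taking only A gives at most 5×9 = 45 (stopped by the supply cap of 5).
Mixing does better — 3×Z and 5×A: price 28 ≤ 30, reach 3·10 + 5·9 = 75.

75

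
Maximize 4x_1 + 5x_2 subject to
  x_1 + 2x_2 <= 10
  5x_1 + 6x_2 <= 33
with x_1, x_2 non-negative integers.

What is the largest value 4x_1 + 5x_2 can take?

27

(x_1,x_2)=(3,3) is feasible, giving 27.
(x_1,x_2)=(4,2) is feasible, giving 26.
(x_1,x_2)=(0,5) is feasible, giving 25.
Maximum is 27 at (x_1,x_2)=(3,3).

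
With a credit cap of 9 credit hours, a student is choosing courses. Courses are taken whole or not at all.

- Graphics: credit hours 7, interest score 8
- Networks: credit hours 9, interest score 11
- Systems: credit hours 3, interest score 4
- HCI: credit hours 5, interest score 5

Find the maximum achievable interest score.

Systems + HCI: credit hours 3 + 5 = 8 ≤ 9, interest score 4 + 5 = 9.
Networks: credit hours 9 ≤ 9, interest score 11.
Best is Networks with total interest score 11.

11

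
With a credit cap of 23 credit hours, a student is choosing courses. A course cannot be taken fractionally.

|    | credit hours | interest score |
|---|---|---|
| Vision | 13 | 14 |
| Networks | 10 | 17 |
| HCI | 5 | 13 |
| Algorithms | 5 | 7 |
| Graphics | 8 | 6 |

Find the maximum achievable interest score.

This is an integer program with binary decision variables.
Allowing fractional choices, the relaxed optimum would be about 40.2, but courses are indivisible.
Networks + HCI + Algorithms: credit hours 10 + 5 + 5 = 20 ≤ 23, interest score 17 + 13 + 7 = 37.
Networks + HCI + Graphics: credit hours 10 + 5 + 8 = 23 ≤ 23, interest score 17 + 13 + 6 = 36.
Vision + HCI + Algorithms: credit hours 13 + 5 + 5 = 23 ≤ 23, interest score 14 + 13 + 7 = 34.
Best is Networks, HCI, and Algorithms with total interest score 37.

37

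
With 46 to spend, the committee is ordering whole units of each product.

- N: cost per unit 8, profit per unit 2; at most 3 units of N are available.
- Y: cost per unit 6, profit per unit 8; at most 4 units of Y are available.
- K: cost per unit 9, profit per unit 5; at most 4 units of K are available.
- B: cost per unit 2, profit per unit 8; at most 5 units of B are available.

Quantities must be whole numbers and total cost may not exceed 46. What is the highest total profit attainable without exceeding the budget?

4×Y, 1×K, and 5×B: cost 43 ≤ 46, profit 4·8 + 1·5 + 5·8 = 77.
3×Y, 2×K, and 5×B: cost 46 ≤ 46, profit 3·8 + 2·5 + 5·8 = 74.
Best is 77.

77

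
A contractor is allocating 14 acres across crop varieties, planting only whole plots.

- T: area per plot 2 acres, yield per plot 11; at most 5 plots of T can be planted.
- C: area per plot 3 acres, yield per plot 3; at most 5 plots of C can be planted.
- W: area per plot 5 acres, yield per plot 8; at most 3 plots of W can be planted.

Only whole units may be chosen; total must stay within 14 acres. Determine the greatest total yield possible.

58

This is a bounded integer knapsack.
5×T and 1×C: area 13 ≤ 14, yield 5·11 + 1·3 = 58.
5×T: area 10 ≤ 14, yield 5·11 = 55.
Best is 58.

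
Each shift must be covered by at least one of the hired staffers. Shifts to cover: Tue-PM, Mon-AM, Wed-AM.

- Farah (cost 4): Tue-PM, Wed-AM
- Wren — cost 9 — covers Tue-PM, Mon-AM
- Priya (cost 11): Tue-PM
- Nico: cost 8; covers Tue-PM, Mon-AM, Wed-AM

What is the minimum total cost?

Nico alone covers Tue-PM, Mon-AM, Wed-AM — every shift.
Total cost: 8.

8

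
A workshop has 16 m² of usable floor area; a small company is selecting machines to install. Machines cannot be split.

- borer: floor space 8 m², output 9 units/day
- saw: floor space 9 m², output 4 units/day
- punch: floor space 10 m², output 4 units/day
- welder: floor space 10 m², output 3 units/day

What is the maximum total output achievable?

Take borer: floor space 8 ≤ 16, output 9.
No other feasible combination does better.

9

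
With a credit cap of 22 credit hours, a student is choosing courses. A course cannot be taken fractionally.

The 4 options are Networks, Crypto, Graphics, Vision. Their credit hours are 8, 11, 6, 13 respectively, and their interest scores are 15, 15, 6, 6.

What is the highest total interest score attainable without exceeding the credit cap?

Treat it as a binary knapsack problem.
Allowing fractional choices, the relaxed optimum would be about 33.0, but courses are indivisible.
Networks + Crypto: credit hours 8 + 11 = 19 ≤ 22, interest score 15 + 15 = 30.
Networks + Graphics: credit hours 8 + 6 = 14 ≤ 22, interest score 15 + 6 = 21.
Crypto + Graphics: credit hours 11 + 6 = 17 ≤ 22, interest score 15 + 6 = 21.
Best is Networks and Crypto with total interest score 30.

30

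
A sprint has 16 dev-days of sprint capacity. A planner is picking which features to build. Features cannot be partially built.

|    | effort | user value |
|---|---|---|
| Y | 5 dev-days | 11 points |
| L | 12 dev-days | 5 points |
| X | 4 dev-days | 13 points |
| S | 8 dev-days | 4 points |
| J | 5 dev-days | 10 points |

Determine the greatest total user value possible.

X + J: effort 4 + 5 = 9 ≤ 16, user value 13 + 10 = 23.
Y + X: effort 5 + 4 = 9 ≤ 16, user value 11 + 13 = 24.
Y + X + J: effort 5 + 4 + 5 = 14 ≤ 16, user value 11 + 13 + 10 = 34.
Best is Y, X, and J with total user value 34.

34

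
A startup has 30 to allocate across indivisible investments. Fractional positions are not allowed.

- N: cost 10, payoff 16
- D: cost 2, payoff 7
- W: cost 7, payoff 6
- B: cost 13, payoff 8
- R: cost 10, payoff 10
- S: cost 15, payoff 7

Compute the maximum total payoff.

This is a 0-1 knapsack instance.
Allowing fractional choices, the relaxed optimum would be about 39.6, but investments are indivisible.
N + D + R: cost 10 + 2 + 10 = 22 ≤ 30, payoff 16 + 7 + 10 = 33.
N + D + W + R: cost 10 + 2 + 7 + 10 = 29 ≤ 30, payoff 16 + 7 + 6 + 10 = 39.
Best is N, D, W, and R with total payoff 39.

39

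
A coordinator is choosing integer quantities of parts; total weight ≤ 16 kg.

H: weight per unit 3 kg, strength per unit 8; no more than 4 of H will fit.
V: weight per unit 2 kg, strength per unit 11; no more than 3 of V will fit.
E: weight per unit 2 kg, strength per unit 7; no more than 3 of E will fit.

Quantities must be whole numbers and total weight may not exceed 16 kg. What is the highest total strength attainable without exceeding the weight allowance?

63

V has the best ratio (11/2); taking only V gives at most 3×11 = 33 (stopped by the supply cap of 3).
Mixing does better — 2×H, 3×V, and 2×E: weight 16 ≤ 16, strength 2·8 + 3·11 + 2·7 = 63.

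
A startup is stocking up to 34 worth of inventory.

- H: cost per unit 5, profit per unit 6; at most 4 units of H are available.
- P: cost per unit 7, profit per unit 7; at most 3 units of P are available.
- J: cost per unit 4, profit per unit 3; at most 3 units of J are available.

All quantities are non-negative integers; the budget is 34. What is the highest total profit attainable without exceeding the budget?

H has the best ratio (6/5); taking only H gives at most 4×6 = 24 (stopped by the supply cap of 4).
Mixing does better — 4×H and 2×P: cost 34 ≤ 34, profit 4·6 + 2·7 = 38.

38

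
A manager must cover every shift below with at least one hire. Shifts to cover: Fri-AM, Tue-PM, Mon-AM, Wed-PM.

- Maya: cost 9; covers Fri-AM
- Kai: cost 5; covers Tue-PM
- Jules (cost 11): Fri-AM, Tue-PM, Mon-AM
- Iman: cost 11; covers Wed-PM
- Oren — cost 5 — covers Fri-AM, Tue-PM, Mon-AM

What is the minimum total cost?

Choose Iman and Oren: together they cover Fri-AM, Tue-PM, Mon-AM, Wed-PM — every shift.
Total cost: 11 + 5 = 16.
No cover costs less than 16.

16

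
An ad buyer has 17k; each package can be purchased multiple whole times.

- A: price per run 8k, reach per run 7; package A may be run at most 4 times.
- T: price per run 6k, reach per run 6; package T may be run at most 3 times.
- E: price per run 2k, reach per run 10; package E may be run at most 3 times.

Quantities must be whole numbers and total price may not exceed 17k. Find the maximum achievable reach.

1×A and 3×E: price 14 ≤ 17, reach 1·7 + 3·10 = 37.
1×T and 3×E: price 12 ≤ 17, reach 1·6 + 3·10 = 36.
Best is 37.

37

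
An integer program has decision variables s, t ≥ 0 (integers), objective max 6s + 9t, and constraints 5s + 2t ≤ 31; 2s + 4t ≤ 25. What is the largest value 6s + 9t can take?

(s,t)=(4,4): 5·4+2·4=28≤31, 2·4+4·4=24≤25, objective 60.
(s,t)=(5,3): 5·5+2·3=31≤31, 2·5+4·3=22≤25, objective 57.
(s,t)=(3,4): 5·3+2·4=23≤31, 2·3+4·4=22≤25, objective 54.
The best lattice point is (4,4), giving 60.

60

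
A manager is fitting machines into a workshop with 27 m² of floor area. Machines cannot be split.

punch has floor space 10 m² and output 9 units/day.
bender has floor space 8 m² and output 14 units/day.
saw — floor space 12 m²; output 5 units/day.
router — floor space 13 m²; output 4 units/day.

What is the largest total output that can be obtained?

punch + bender: floor space 10 + 8 = 18 ≤ 27, output 9 + 14 = 23.
bender + saw: floor space 8 + 12 = 20 ≤ 27, output 14 + 5 = 19.
bender + router: floor space 8 + 13 = 21 ≤ 27, output 14 + 4 = 18.
Best is punch and bender with total output 23.

23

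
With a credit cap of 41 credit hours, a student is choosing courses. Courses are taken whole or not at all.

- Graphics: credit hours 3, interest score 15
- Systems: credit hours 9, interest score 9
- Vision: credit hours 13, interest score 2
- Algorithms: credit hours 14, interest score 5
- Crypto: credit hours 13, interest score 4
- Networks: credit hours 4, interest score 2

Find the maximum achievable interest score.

33

Allowing fractional choices, the relaxed optimum would be about 34.4, but courses are indivisible.
Graphics + Systems + Algorithms + Networks: credit hours 3 + 9 + 14 + 4 = 30 ≤ 41, interest score 15 + 9 + 5 + 2 = 31.
Graphics + Systems + Algorithms + Crypto: credit hours 3 + 9 + 14 + 13 = 39 ≤ 41, interest score 15 + 9 + 5 + 4 = 33.
Graphics + Systems + Vision + Algorithms: credit hours 3 + 9 + 13 + 14 = 39 ≤ 41, interest score 15 + 9 + 2 + 5 = 31.
Best is Graphics, Systems, Algorithms, and Crypto with total interest score 33.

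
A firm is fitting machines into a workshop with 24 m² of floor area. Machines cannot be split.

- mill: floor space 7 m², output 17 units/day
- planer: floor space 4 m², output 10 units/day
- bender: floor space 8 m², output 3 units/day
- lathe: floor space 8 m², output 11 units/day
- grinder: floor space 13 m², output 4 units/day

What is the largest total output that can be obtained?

38

mill + planer + grinder: floor space 7 + 4 + 13 = 24 ≤ 24, output 17 + 10 + 4 = 31.
mill + bender + lathe: floor space 7 + 8 + 8 = 23 ≤ 24, output 17 + 3 + 11 = 31.
mill + planer + lathe: floor space 7 + 4 + 8 = 19 ≤ 24, output 17 + 10 + 11 = 38.
Best is mill, planer, and lathe with total output 38.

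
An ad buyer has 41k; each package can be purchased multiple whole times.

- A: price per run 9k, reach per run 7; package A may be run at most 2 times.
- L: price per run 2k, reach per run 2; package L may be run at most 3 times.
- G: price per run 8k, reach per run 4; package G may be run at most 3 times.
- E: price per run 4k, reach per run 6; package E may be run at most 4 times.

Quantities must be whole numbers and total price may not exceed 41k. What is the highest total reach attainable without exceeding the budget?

44

Take 2×A, 3×L, and 4×E: price 40 ≤ 41, reach 2·7 + 3·2 + 4·6 = 44.
E has the best ratio (6/4) and is taken to its limit of 4; remaining capacity is filled optimally with the others.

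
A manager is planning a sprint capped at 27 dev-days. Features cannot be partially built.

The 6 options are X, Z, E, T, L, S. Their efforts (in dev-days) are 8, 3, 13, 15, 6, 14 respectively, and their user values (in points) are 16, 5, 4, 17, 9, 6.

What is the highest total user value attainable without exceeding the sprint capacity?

38

Allowing fractional choices, the relaxed optimum would be about 41.3, but features are indivisible.
X + Z + T: effort 8 + 3 + 15 = 26 ≤ 27, user value 16 + 5 + 17 = 38.
X + T: effort 8 + 15 = 23 ≤ 27, user value 16 + 17 = 33.
Z + T + L: effort 3 + 15 + 6 = 24 ≤ 27, user value 5 + 17 + 9 = 31.
Best is X, Z, and T with total user value 38.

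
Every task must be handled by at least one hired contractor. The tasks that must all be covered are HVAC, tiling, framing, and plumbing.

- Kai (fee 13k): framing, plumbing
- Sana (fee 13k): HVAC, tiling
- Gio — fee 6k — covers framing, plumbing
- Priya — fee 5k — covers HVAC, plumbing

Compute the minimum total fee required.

19

Choose Sana and Gio: together they cover HVAC, tiling, framing, plumbing — every task.
Total fee: 13 + 6 = 19.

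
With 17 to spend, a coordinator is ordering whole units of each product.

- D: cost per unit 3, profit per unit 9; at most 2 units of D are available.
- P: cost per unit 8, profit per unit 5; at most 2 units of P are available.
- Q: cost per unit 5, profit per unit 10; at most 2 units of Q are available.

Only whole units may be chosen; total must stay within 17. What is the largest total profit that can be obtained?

38

Take 2×D and 2×Q: cost 16 ≤ 17, profit 2·9 + 2·10 = 38.
D has the best ratio (9/3) and is taken to its limit of 2; remaining capacity is filled optimally with the others.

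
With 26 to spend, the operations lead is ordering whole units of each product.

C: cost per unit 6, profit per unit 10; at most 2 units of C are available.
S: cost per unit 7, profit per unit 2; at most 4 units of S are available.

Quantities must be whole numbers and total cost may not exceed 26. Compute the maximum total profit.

24

C has the best ratio (10/6); taking only C gives at most 2×10 = 20 (stopped by the supply cap of 2).
Mixing does better — 2×C and 2×S: cost 26 ≤ 26, profit 2·10 + 2·2 = 24.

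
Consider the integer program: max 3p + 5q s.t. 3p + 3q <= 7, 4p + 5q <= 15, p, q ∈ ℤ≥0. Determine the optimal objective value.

The continuous relaxation peaks at (0, 2.33) with value 11.67; rounding to a feasible lattice point costs some objective.
(p,q)=(0,2) is feasible, giving 10.
(p,q)=(1,1) is feasible, giving 8.
(p,q)=(0,1) is feasible, giving 5.
Maximum is 10 at (p,q)=(0,2).

10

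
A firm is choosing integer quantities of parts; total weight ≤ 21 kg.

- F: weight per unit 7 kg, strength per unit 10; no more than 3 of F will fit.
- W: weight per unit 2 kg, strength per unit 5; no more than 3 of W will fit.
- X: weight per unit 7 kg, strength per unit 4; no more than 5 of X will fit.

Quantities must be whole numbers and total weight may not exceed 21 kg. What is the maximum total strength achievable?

2×F and 3×W: weight 20 ≤ 21, strength 2·10 + 3·5 = 35.
2×F and 2×W: weight 18 ≤ 21, strength 2·10 + 2·5 = 30.
Best is 35.

35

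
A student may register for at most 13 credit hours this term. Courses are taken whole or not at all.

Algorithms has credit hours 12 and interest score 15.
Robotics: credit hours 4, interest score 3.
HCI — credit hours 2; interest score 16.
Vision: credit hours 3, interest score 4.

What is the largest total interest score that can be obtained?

HCI + Vision: credit hours 2 + 3 = 5 ≤ 13, interest score 16 + 4 = 20.
Robotics + HCI + Vision: credit hours 4 + 2 + 3 = 9 ≤ 13, interest score 3 + 16 + 4 = 23.
Robotics + HCI: credit hours 4 + 2 = 6 ≤ 13, interest score 3 + 16 = 19.
Best is Robotics, HCI, and Vision with total interest score 23.

23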